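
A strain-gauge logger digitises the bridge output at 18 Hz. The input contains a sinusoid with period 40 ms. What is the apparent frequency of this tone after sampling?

T = 40 ms → f = 1/T = 25 Hz.
25 Hz mod fs = 7 Hz.
7 Hz ≤ fs/2 = 9 Hz, appears at 7 Hz.

7 Hz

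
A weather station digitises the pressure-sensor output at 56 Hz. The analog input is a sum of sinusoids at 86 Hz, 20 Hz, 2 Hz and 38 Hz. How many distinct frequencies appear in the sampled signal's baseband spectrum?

fs/2 = 28 Hz.
86 Hz mod fs = 30 Hz.
30 Hz > fs/2 = 28 Hz, folds to fs − 30 Hz = 26 Hz.
20 Hz ≤ fs/2 = 28 Hz, passes unchanged.
2 Hz ≤ fs/2 = 28 Hz, passes unchanged.
38 Hz > fs/2 = 28 Hz, folds to fs − 38 Hz = 18 Hz.
Distinct values: {2 Hz, 18 Hz, 20 Hz, 26 Hz} → 4.

4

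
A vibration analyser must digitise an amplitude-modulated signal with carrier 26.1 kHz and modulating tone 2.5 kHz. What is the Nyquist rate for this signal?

AM sidebands sit at fc ± fm = 23.6 kHz and 28.6 kHz.
Highest-frequency component: 28.6 kHz.
Nyquist rate = 2 × 28.6 kHz = 57.2 kHz.

57.2 kHz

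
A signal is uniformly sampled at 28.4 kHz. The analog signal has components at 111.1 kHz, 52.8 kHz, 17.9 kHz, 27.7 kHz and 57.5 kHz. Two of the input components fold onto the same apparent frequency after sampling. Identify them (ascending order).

fs/2 = 14.2 kHz.
111.1 kHz mod fs = 25.9 kHz.
25.9 kHz > fs/2 = 14.2 kHz, folds to fs − 25.9 kHz = 2.5 kHz.
52.8 kHz mod fs = 24.4 kHz.
24.4 kHz > fs/2 = 14.2 kHz, folds to fs − 24.4 kHz = 4 kHz.
17.9 kHz > fs/2 = 14.2 kHz, folds to fs − 17.9 kHz = 10.5 kHz.
27.7 kHz > fs/2 = 14.2 kHz, folds to fs − 27.7 kHz = 0.7 kHz.
57.5 kHz mod fs = 0.7 kHz.
0.7 kHz ≤ fs/2 = 14.2 kHz, appears at 0.7 kHz.
27.7 kHz and 57.5 kHz both map to 0.7 kHz.

27.7 kHz, 57.5 kHz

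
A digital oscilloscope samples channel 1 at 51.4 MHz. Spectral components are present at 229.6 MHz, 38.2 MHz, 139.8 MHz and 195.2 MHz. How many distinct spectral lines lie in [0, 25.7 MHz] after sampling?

4

fs/2 = 25.7 MHz.
229.6 MHz mod fs = 24 MHz.
24 MHz ≤ fs/2 = 25.7 MHz, appears at 24 MHz.
38.2 MHz > fs/2 = 25.7 MHz, folds to fs − 38.2 MHz = 13.2 MHz.
139.8 MHz mod fs = 37 MHz.
37 MHz > fs/2 = 25.7 MHz, folds to fs − 37 MHz = 14.4 MHz.
195.2 MHz mod fs = 41 MHz.
41 MHz > fs/2 = 25.7 MHz, folds to fs − 41 MHz = 10.4 MHz.
Distinct values: {10.4 MHz, 13.2 MHz, 14.4 MHz, 24 MHz} → 4.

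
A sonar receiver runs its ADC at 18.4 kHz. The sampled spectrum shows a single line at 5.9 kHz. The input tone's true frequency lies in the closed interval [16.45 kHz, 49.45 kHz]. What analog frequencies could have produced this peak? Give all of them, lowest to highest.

Frequencies that alias to 5.9 kHz are k·fs ± 5.9 kHz for integer k ≥ 0.
k=0: 5.9 kHz.
k=1: 12.5 kHz, 24.3 kHz.
k=2: 30.9 kHz, 42.7 kHz.
k=3: 49.3 kHz, 61.1 kHz.
k=4: 67.7 kHz, 79.5 kHz.
Within [16.45 kHz, 49.45 kHz]: 24.3 kHz, 30.9 kHz, 42.7 kHz, 49.3 kHz.

24.3 kHz, 30.9 kHz, 42.7 kHz, 49.3 kHz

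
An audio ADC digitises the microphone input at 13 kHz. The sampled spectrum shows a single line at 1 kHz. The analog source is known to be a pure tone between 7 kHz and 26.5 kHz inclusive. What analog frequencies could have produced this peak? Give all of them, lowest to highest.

Frequencies that alias to 1 kHz are k·fs ± 1 kHz for integer k ≥ 0.
k=0: 1 kHz.
k=1: 12 kHz, 14 kHz.
k=2: 25 kHz, 27 kHz.
k=3: 38 kHz, 40 kHz.
Within [7 kHz, 26.5 kHz]: 12 kHz, 14 kHz, 25 kHz.

12 kHz, 14 kHz, 25 kHz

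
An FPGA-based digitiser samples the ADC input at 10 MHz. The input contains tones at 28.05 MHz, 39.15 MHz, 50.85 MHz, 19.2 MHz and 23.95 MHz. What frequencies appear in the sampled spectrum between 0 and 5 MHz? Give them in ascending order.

0.8 MHz, 0.85 MHz, 1.95 MHz, 3.95 MHz

fs/2 = 5 MHz.
28.05 MHz mod fs = 8.05 MHz.
8.05 MHz > fs/2 = 5 MHz, folds to fs − 8.05 MHz = 1.95 MHz.
39.15 MHz mod fs = 9.15 MHz.
9.15 MHz > fs/2 = 5 MHz, folds to fs − 9.15 MHz = 0.85 MHz.
50.85 MHz mod fs = 0.85 MHz.
0.85 MHz ≤ fs/2 = 5 MHz, appears at 0.85 MHz.
19.2 MHz mod fs = 9.2 MHz.
9.2 MHz > fs/2 = 5 MHz, folds to fs − 9.2 MHz = 0.8 MHz.
23.95 MHz mod fs = 3.95 MHz.
3.95 MHz ≤ fs/2 = 5 MHz, appears at 3.95 MHz.
Distinct values: {0.8 MHz, 0.85 MHz, 1.95 MHz, 3.95 MHz}.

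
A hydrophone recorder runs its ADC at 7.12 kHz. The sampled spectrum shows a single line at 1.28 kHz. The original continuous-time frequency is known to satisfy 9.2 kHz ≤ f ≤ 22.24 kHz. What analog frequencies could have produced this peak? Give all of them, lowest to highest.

Frequencies that alias to 1.28 kHz are k·fs ± 1.28 kHz for integer k ≥ 0.
k=0: 1.28 kHz.
k=1: 5.84 kHz, 8.4 kHz.
k=2: 12.96 kHz, 15.52 kHz.
k=3: 20.08 kHz, 22.64 kHz.
k=4: 27.2 kHz, 29.76 kHz.
Within [9.2 kHz, 22.24 kHz]: 12.96 kHz, 15.52 kHz, 20.08 kHz.

12.96 kHz, 15.52 kHz, 20.08 kHz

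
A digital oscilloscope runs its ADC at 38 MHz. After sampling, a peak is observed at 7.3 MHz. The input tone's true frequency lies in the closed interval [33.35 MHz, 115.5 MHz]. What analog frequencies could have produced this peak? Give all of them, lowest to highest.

45.3 MHz, 68.7 MHz, 83.3 MHz, 106.7 MHz

Frequencies that alias to 7.3 MHz are k·fs ± 7.3 MHz for integer k ≥ 0.
k=0: 7.3 MHz.
k=1: 30.7 MHz, 45.3 MHz.
k=2: 68.7 MHz, 83.3 MHz.
k=3: 106.7 MHz, 121.3 MHz.
k=4: 144.7 MHz, 159.3 MHz.
Within [33.35 MHz, 115.5 MHz]: 45.3 MHz, 68.7 MHz, 83.3 MHz, 106.7 MHz.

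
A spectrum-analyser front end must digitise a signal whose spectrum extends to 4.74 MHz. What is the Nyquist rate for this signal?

9.48 MHz

Nyquist rate = 2 × 4.74 MHz = 9.48 MHz.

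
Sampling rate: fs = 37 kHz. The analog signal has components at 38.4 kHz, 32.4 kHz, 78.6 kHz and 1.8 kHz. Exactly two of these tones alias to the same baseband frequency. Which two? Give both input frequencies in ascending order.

fs/2 = 18.5 kHz.
38.4 kHz mod fs = 1.4 kHz.
1.4 kHz ≤ fs/2 = 18.5 kHz, appears at 1.4 kHz.
32.4 kHz > fs/2 = 18.5 kHz, folds to fs − 32.4 kHz = 4.6 kHz.
78.6 kHz mod fs = 4.6 kHz.
4.6 kHz ≤ fs/2 = 18.5 kHz, appears at 4.6 kHz.
1.8 kHz ≤ fs/2 = 18.5 kHz, passes unchanged.
32.4 kHz and 78.6 kHz both map to 4.6 kHz.

32.4 kHz, 78.6 kHz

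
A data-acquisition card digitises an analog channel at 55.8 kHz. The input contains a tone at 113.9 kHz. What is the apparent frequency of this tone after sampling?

113.9 kHz mod fs = 2.3 kHz.
2.3 kHz ≤ fs/2 = 27.9 kHz, appears at 2.3 kHz.

2.3 kHz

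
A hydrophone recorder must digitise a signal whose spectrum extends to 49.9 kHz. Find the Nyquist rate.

99.8 kHz

Nyquist rate = 2 × 49.9 kHz = 99.8 kHz.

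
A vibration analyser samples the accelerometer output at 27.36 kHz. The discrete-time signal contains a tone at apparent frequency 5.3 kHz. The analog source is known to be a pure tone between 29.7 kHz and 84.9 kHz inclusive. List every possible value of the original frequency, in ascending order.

32.66 kHz, 49.42 kHz, 60.02 kHz, 76.78 kHz

Frequencies that alias to 5.3 kHz are k·fs ± 5.3 kHz for integer k ≥ 0.
k=0: 5.3 kHz.
k=1: 22.06 kHz, 32.66 kHz.
k=2: 49.42 kHz, 60.02 kHz.
k=3: 76.78 kHz, 87.38 kHz.
k=4: 104.14 kHz, 114.74 kHz.
Within [29.7 kHz, 84.9 kHz]: 32.66 kHz, 49.42 kHz, 60.02 kHz, 76.78 kHz.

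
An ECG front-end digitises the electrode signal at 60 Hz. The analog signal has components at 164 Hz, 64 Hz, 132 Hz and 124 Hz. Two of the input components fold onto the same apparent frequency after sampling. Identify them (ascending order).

fs/2 = 30 Hz.
164 Hz mod fs = 44 Hz.
44 Hz > fs/2 = 30 Hz, folds to fs − 44 Hz = 16 Hz.
64 Hz mod fs = 4 Hz.
4 Hz ≤ fs/2 = 30 Hz, appears at 4 Hz.
132 Hz mod fs = 12 Hz.
12 Hz ≤ fs/2 = 30 Hz, appears at 12 Hz.
124 Hz mod fs = 4 Hz.
4 Hz ≤ fs/2 = 30 Hz, appears at 4 Hz.
64 Hz and 124 Hz both map to 4 Hz.

64 Hz, 124 Hz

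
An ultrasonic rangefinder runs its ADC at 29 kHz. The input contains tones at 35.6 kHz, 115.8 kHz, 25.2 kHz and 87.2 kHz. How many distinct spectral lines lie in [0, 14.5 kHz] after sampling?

fs/2 = 14.5 kHz.
35.6 kHz mod fs = 6.6 kHz.
6.6 kHz ≤ fs/2 = 14.5 kHz, appears at 6.6 kHz.
115.8 kHz mod fs = 28.8 kHz.
28.8 kHz > fs/2 = 14.5 kHz, folds to fs − 28.8 kHz = 0.2 kHz.
25.2 kHz > fs/2 = 14.5 kHz, folds to fs − 25.2 kHz = 3.8 kHz.
87.2 kHz mod fs = 0.2 kHz.
0.2 kHz ≤ fs/2 = 14.5 kHz, appears at 0.2 kHz.
Distinct values: {0.2 kHz, 3.8 kHz, 6.6 kHz} → 3.

3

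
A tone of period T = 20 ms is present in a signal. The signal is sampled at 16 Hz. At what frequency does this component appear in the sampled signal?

T = 20 ms → f = 1/T = 50 Hz.
50 Hz mod fs = 2 Hz.
2 Hz ≤ fs/2 = 8 Hz, appears at 2 Hz.

2 Hz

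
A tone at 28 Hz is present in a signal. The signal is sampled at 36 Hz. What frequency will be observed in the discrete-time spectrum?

28 Hz > fs/2 = 18 Hz, folds to fs − 28 Hz = 8 Hz.

8 Hz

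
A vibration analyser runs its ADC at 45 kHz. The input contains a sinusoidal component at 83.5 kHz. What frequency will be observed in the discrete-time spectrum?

83.5 kHz mod fs = 38.5 kHz.
38.5 kHz > fs/2 = 22.5 kHz, folds to fs − 38.5 kHz = 6.5 kHz.

6.5 kHz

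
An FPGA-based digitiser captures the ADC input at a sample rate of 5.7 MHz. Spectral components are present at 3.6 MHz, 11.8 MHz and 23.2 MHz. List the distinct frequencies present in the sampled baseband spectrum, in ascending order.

0.4 MHz, 2.1 MHz

fs/2 = 2.85 MHz.
3.6 MHz > fs/2 = 2.85 MHz, folds to fs − 3.6 MHz = 2.1 MHz.
11.8 MHz mod fs = 0.4 MHz.
0.4 MHz ≤ fs/2 = 2.85 MHz, appears at 0.4 MHz.
23.2 MHz mod fs = 0.4 MHz.
0.4 MHz ≤ fs/2 = 2.85 MHz, appears at 0.4 MHz.
Distinct values: {0.4 MHz, 2.1 MHz}.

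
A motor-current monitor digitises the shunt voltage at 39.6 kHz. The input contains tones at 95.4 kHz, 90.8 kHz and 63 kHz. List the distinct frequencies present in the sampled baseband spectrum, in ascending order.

fs/2 = 19.8 kHz.
95.4 kHz mod fs = 16.2 kHz.
16.2 kHz ≤ fs/2 = 19.8 kHz, appears at 16.2 kHz.
90.8 kHz mod fs = 11.6 kHz.
11.6 kHz ≤ fs/2 = 19.8 kHz, appears at 11.6 kHz.
63 kHz mod fs = 23.4 kHz.
23.4 kHz > fs/2 = 19.8 kHz, folds to fs − 23.4 kHz = 16.2 kHz.
Distinct values: {11.6 kHz, 16.2 kHz}.

11.6 kHz, 16.2 kHz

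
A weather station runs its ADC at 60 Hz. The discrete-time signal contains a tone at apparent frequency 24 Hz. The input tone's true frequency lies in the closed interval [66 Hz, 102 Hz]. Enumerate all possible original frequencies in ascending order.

Frequencies that alias to 24 Hz are k·fs ± 24 Hz for integer k ≥ 0.
k=0: 24 Hz.
k=1: 36 Hz, 84 Hz.
k=2: 96 Hz, 144 Hz.
k=3: 156 Hz, 204 Hz.
Within [66 Hz, 102 Hz]: 84 Hz, 96 Hz.

84 Hz, 96 Hz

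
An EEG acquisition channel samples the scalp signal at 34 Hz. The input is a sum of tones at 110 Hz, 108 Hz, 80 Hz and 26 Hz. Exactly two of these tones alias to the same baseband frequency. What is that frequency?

8 Hz

fs/2 = 17 Hz.
110 Hz mod fs = 8 Hz.
8 Hz ≤ fs/2 = 17 Hz, appears at 8 Hz.
108 Hz mod fs = 6 Hz.
6 Hz ≤ fs/2 = 17 Hz, appears at 6 Hz.
80 Hz mod fs = 12 Hz.
12 Hz ≤ fs/2 = 17 Hz, appears at 12 Hz.
26 Hz > fs/2 = 17 Hz, folds to fs − 26 Hz = 8 Hz.
26 Hz and 110 Hz both map to 8 Hz.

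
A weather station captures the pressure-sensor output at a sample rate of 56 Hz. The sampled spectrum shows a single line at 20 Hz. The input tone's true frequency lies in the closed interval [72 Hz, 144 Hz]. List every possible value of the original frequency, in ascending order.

76 Hz, 92 Hz, 132 Hz

Frequencies that alias to 20 Hz are k·fs ± 20 Hz for integer k ≥ 0.
k=0: 20 Hz.
k=1: 36 Hz, 76 Hz.
k=2: 92 Hz, 132 Hz.
k=3: 148 Hz, 188 Hz.
Within [72 Hz, 144 Hz]: 76 Hz, 92 Hz, 132 Hz.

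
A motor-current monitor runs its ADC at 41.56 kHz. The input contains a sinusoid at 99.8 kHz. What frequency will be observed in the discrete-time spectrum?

16.68 kHz

99.8 kHz mod fs = 16.68 kHz.
16.68 kHz ≤ fs/2 = 20.78 kHz, appears at 16.68 kHz.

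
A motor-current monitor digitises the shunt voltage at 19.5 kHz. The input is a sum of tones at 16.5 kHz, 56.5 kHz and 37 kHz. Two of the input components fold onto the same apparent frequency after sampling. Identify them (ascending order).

fs/2 = 9.75 kHz.
16.5 kHz > fs/2 = 9.75 kHz, folds to fs − 16.5 kHz = 3 kHz.
56.5 kHz mod fs = 17.5 kHz.
17.5 kHz > fs/2 = 9.75 kHz, folds to fs − 17.5 kHz = 2 kHz.
37 kHz mod fs = 17.5 kHz.
17.5 kHz > fs/2 = 9.75 kHz, folds to fs − 17.5 kHz = 2 kHz.
37 kHz and 56.5 kHz both map to 2 kHz.

37 kHz, 56.5 kHz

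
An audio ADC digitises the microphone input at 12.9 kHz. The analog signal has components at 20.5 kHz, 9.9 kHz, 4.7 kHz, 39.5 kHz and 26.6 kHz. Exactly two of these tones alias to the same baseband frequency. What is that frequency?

0.8 kHz

fs/2 = 6.45 kHz.
20.5 kHz mod fs = 7.6 kHz.
7.6 kHz > fs/2 = 6.45 kHz, folds to fs − 7.6 kHz = 5.3 kHz.
9.9 kHz > fs/2 = 6.45 kHz, folds to fs − 9.9 kHz = 3 kHz.
4.7 kHz ≤ fs/2 = 6.45 kHz, passes unchanged.
39.5 kHz mod fs = 0.8 kHz.
0.8 kHz ≤ fs/2 = 6.45 kHz, appears at 0.8 kHz.
26.6 kHz mod fs = 0.8 kHz.
0.8 kHz ≤ fs/2 = 6.45 kHz, appears at 0.8 kHz.
26.6 kHz and 39.5 kHz both map to 0.8 kHz.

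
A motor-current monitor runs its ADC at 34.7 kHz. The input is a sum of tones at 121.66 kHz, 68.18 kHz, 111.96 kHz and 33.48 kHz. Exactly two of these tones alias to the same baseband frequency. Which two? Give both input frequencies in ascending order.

fs/2 = 17.35 kHz.
121.66 kHz mod fs = 17.56 kHz.
17.56 kHz > fs/2 = 17.35 kHz, folds to fs − 17.56 kHz = 17.14 kHz.
68.18 kHz mod fs = 33.48 kHz.
33.48 kHz > fs/2 = 17.35 kHz, folds to fs − 33.48 kHz = 1.22 kHz.
111.96 kHz mod fs = 7.86 kHz.
7.86 kHz ≤ fs/2 = 17.35 kHz, appears at 7.86 kHz.
33.48 kHz > fs/2 = 17.35 kHz, folds to fs − 33.48 kHz = 1.22 kHz.
33.48 kHz and 68.18 kHz both map to 1.22 kHz.

33.48 kHz, 68.18 kHz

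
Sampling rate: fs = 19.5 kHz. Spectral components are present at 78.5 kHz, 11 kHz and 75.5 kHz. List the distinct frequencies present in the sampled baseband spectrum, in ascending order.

0.5 kHz, 2.5 kHz, 8.5 kHz

fs/2 = 9.75 kHz.
78.5 kHz mod fs = 0.5 kHz.
0.5 kHz ≤ fs/2 = 9.75 kHz, appears at 0.5 kHz.
11 kHz > fs/2 = 9.75 kHz, folds to fs − 11 kHz = 8.5 kHz.
75.5 kHz mod fs = 17 kHz.
17 kHz > fs/2 = 9.75 kHz, folds to fs − 17 kHz = 2.5 kHz.
Distinct values: {0.5 kHz, 2.5 kHz, 8.5 kHz}.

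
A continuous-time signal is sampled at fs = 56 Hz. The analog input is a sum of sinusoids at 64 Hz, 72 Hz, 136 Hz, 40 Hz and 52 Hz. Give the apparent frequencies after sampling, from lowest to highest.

fs/2 = 28 Hz.
64 Hz mod fs = 8 Hz.
8 Hz ≤ fs/2 = 28 Hz, appears at 8 Hz.
72 Hz mod fs = 16 Hz.
16 Hz ≤ fs/2 = 28 Hz, appears at 16 Hz.
136 Hz mod fs = 24 Hz.
24 Hz ≤ fs/2 = 28 Hz, appears at 24 Hz.
40 Hz > fs/2 = 28 Hz, folds to fs − 40 Hz = 16 Hz.
52 Hz > fs/2 = 28 Hz, folds to fs − 52 Hz = 4 Hz.
Distinct values: {4 Hz, 8 Hz, 16 Hz, 24 Hz}.

4 Hz, 8 Hz, 16 Hz, 24 Hz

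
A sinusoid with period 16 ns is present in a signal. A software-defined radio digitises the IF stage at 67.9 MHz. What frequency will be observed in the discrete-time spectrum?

T = 16 ns → f = 1/T = 62.5 MHz.
62.5 MHz > fs/2 = 33.95 MHz, folds to fs − 62.5 MHz = 5.4 MHz.

5.4 MHz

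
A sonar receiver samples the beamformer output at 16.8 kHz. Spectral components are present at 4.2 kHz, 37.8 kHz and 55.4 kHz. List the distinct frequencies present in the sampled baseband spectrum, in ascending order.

4.2 kHz, 5 kHz

fs/2 = 8.4 kHz.
4.2 kHz ≤ fs/2 = 8.4 kHz, passes unchanged.
37.8 kHz mod fs = 4.2 kHz.
4.2 kHz ≤ fs/2 = 8.4 kHz, appears at 4.2 kHz.
55.4 kHz mod fs = 5 kHz.
5 kHz ≤ fs/2 = 8.4 kHz, appears at 5 kHz.
Distinct values: {4.2 kHz, 5 kHz}.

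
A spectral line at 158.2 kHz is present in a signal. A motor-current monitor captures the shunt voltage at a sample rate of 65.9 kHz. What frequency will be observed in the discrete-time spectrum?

158.2 kHz mod fs = 26.4 kHz.
26.4 kHz ≤ fs/2 = 32.95 kHz, appears at 26.4 kHz.

26.4 kHz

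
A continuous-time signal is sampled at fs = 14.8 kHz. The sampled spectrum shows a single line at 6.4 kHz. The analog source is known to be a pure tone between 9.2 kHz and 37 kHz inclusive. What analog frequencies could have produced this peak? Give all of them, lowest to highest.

21.2 kHz, 23.2 kHz, 36 kHz

Frequencies that alias to 6.4 kHz are k·fs ± 6.4 kHz for integer k ≥ 0.
k=0: 6.4 kHz.
k=1: 8.4 kHz, 21.2 kHz.
k=2: 23.2 kHz, 36 kHz.
k=3: 38 kHz, 50.8 kHz.
Within [9.2 kHz, 37 kHz]: 21.2 kHz, 23.2 kHz, 36 kHz.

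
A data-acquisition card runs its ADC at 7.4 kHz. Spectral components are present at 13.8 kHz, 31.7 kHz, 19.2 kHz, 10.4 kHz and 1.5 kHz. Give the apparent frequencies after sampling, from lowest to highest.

fs/2 = 3.7 kHz.
13.8 kHz mod fs = 6.4 kHz.
6.4 kHz > fs/2 = 3.7 kHz, folds to fs − 6.4 kHz = 1 kHz.
31.7 kHz mod fs = 2.1 kHz.
2.1 kHz ≤ fs/2 = 3.7 kHz, appears at 2.1 kHz.
19.2 kHz mod fs = 4.4 kHz.
4.4 kHz > fs/2 = 3.7 kHz, folds to fs − 4.4 kHz = 3 kHz.
10.4 kHz mod fs = 3 kHz.
3 kHz ≤ fs/2 = 3.7 kHz, appears at 3 kHz.
1.5 kHz ≤ fs/2 = 3.7 kHz, passes unchanged.
Distinct values: {1 kHz, 1.5 kHz, 2.1 kHz, 3 kHz}.

1 kHz, 1.5 kHz, 2.1 kHz, 3 kHz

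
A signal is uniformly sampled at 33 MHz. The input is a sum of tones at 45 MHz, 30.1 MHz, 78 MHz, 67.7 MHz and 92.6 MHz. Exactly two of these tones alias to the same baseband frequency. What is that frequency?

12 MHz

fs/2 = 16.5 MHz.
45 MHz mod fs = 12 MHz.
12 MHz ≤ fs/2 = 16.5 MHz, appears at 12 MHz.
30.1 MHz > fs/2 = 16.5 MHz, folds to fs − 30.1 MHz = 2.9 MHz.
78 MHz mod fs = 12 MHz.
12 MHz ≤ fs/2 = 16.5 MHz, appears at 12 MHz.
67.7 MHz mod fs = 1.7 MHz.
1.7 MHz ≤ fs/2 = 16.5 MHz, appears at 1.7 MHz.
92.6 MHz mod fs = 26.6 MHz.
26.6 MHz > fs/2 = 16.5 MHz, folds to fs − 26.6 MHz = 6.4 MHz.
45 MHz and 78 MHz both map to 12 MHz.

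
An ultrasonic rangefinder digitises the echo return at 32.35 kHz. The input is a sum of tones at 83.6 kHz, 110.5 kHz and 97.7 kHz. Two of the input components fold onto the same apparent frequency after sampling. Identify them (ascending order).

fs/2 = 16.175 kHz.
83.6 kHz mod fs = 18.9 kHz.
18.9 kHz > fs/2 = 16.175 kHz, folds to fs − 18.9 kHz = 13.45 kHz.
110.5 kHz mod fs = 13.45 kHz.
13.45 kHz ≤ fs/2 = 16.175 kHz, appears at 13.45 kHz.
97.7 kHz mod fs = 0.65 kHz.
0.65 kHz ≤ fs/2 = 16.175 kHz, appears at 0.65 kHz.
83.6 kHz and 110.5 kHz both map to 13.45 kHz.

83.6 kHz, 110.5 kHz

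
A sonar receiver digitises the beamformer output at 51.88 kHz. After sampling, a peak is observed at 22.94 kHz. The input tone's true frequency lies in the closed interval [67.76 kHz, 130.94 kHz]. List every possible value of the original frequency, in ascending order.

Frequencies that alias to 22.94 kHz are k·fs ± 22.94 kHz for integer k ≥ 0.
k=0: 22.94 kHz.
k=1: 28.94 kHz, 74.82 kHz.
k=2: 80.82 kHz, 126.7 kHz.
k=3: 132.7 kHz, 178.58 kHz.
Within [67.76 kHz, 130.94 kHz]: 74.82 kHz, 80.82 kHz, 126.7 kHz.

74.82 kHz, 80.82 kHz, 126.7 kHz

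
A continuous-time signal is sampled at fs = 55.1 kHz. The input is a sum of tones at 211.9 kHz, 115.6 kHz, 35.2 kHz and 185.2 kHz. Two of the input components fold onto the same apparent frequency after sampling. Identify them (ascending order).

35.2 kHz, 185.2 kHz

fs/2 = 27.55 kHz.
211.9 kHz mod fs = 46.6 kHz.
46.6 kHz > fs/2 = 27.55 kHz, folds to fs − 46.6 kHz = 8.5 kHz.
115.6 kHz mod fs = 5.4 kHz.
5.4 kHz ≤ fs/2 = 27.55 kHz, appears at 5.4 kHz.
35.2 kHz > fs/2 = 27.55 kHz, folds to fs − 35.2 kHz = 19.9 kHz.
185.2 kHz mod fs = 19.9 kHz.
19.9 kHz ≤ fs/2 = 27.55 kHz, appears at 19.9 kHz.
35.2 kHz and 185.2 kHz both map to 19.9 kHz.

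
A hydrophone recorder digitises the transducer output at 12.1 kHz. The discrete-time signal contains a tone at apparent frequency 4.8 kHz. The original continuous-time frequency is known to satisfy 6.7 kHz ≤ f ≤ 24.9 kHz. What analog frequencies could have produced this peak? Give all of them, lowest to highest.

Frequencies that alias to 4.8 kHz are k·fs ± 4.8 kHz for integer k ≥ 0.
k=0: 4.8 kHz.
k=1: 7.3 kHz, 16.9 kHz.
k=2: 19.4 kHz, 29 kHz.
k=3: 31.5 kHz, 41.1 kHz.
Within [6.7 kHz, 24.9 kHz]: 7.3 kHz, 16.9 kHz, 19.4 kHz.

7.3 kHz, 16.9 kHz, 19.4 kHz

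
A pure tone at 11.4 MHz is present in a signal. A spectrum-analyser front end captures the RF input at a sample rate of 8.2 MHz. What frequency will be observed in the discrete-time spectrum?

3.2 MHz

11.4 MHz mod fs = 3.2 MHz.
3.2 MHz ≤ fs/2 = 4.1 MHz, appears at 3.2 MHz.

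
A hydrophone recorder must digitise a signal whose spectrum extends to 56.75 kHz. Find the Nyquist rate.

Nyquist rate = 2 × 56.75 kHz = 113.5 kHz.

113.5 kHz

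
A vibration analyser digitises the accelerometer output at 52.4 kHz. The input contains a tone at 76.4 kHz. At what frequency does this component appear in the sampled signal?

24 kHz

76.4 kHz mod fs = 24 kHz.
24 kHz ≤ fs/2 = 26.2 kHz, appears at 24 kHz.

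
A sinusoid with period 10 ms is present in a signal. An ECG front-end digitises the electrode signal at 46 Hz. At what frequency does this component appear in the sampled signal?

T = 10 ms → f = 1/T = 100 Hz.
100 Hz mod fs = 8 Hz.
8 Hz ≤ fs/2 = 23 Hz, appears at 8 Hz.

8 Hz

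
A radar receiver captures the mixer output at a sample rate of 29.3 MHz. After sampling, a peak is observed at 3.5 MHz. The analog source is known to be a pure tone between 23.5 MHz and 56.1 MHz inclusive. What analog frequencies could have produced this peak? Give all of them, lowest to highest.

25.8 MHz, 32.8 MHz, 55.1 MHz

Frequencies that alias to 3.5 MHz are k·fs ± 3.5 MHz for integer k ≥ 0.
k=0: 3.5 MHz.
k=1: 25.8 MHz, 32.8 MHz.
k=2: 55.1 MHz, 62.1 MHz.
k=3: 84.4 MHz, 91.4 MHz.
Within [23.5 MHz, 56.1 MHz]: 25.8 MHz, 32.8 MHz, 55.1 MHz.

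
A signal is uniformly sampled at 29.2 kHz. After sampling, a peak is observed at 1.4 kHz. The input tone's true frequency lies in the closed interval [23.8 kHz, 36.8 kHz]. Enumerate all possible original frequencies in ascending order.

27.8 kHz, 30.6 kHz

Frequencies that alias to 1.4 kHz are k·fs ± 1.4 kHz for integer k ≥ 0.
k=0: 1.4 kHz.
k=1: 27.8 kHz, 30.6 kHz.
k=2: 57 kHz, 59.8 kHz.
Within [23.8 kHz, 36.8 kHz]: 27.8 kHz, 30.6 kHz.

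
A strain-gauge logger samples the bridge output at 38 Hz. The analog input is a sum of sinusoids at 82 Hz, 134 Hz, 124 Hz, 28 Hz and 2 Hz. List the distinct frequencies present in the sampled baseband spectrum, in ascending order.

2 Hz, 6 Hz, 10 Hz, 18 Hz

fs/2 = 19 Hz.
82 Hz mod fs = 6 Hz.
6 Hz ≤ fs/2 = 19 Hz, appears at 6 Hz.
134 Hz mod fs = 20 Hz.
20 Hz > fs/2 = 19 Hz, folds to fs − 20 Hz = 18 Hz.
124 Hz mod fs = 10 Hz.
10 Hz ≤ fs/2 = 19 Hz, appears at 10 Hz.
28 Hz > fs/2 = 19 Hz, folds to fs − 28 Hz = 10 Hz.
2 Hz ≤ fs/2 = 19 Hz, passes unchanged.
Distinct values: {2 Hz, 6 Hz, 10 Hz, 18 Hz}.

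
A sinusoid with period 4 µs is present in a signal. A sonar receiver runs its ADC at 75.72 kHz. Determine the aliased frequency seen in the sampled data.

T = 4 µs → f = 1/T = 250 kHz.
250 kHz mod fs = 22.84 kHz.
22.84 kHz ≤ fs/2 = 37.86 kHz, appears at 22.84 kHz.

22.84 kHz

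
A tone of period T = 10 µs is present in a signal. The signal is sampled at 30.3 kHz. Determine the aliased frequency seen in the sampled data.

T = 10 µs → f = 1/T = 100 kHz.
100 kHz mod fs = 9.1 kHz.
9.1 kHz ≤ fs/2 = 15.15 kHz, appears at 9.1 kHz.

9.1 kHz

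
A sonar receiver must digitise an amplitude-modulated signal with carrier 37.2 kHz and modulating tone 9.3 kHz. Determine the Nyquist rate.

93 kHz

AM sidebands sit at fc ± fm = 27.9 kHz and 46.5 kHz.
Highest-frequency component: 46.5 kHz.
Nyquist rate = 2 × 46.5 kHz = 93 kHz.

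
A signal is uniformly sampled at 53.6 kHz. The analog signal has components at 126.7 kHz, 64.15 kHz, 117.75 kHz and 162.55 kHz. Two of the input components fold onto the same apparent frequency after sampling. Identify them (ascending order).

fs/2 = 26.8 kHz.
126.7 kHz mod fs = 19.5 kHz.
19.5 kHz ≤ fs/2 = 26.8 kHz, appears at 19.5 kHz.
64.15 kHz mod fs = 10.55 kHz.
10.55 kHz ≤ fs/2 = 26.8 kHz, appears at 10.55 kHz.
117.75 kHz mod fs = 10.55 kHz.
10.55 kHz ≤ fs/2 = 26.8 kHz, appears at 10.55 kHz.
162.55 kHz mod fs = 1.75 kHz.
1.75 kHz ≤ fs/2 = 26.8 kHz, appears at 1.75 kHz.
64.15 kHz and 117.75 kHz both map to 10.55 kHz.

64.15 kHz, 117.75 kHz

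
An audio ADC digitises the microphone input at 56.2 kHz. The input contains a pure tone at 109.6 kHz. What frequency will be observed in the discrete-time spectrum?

109.6 kHz mod fs = 53.4 kHz.
53.4 kHz > fs/2 = 28.1 kHz, folds to fs − 53.4 kHz = 2.8 kHz.

2.8 kHz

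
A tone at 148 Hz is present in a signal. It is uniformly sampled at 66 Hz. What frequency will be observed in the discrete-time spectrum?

16 Hz

148 Hz mod fs = 16 Hz.
16 Hz ≤ fs/2 = 33 Hz, appears at 16 Hz.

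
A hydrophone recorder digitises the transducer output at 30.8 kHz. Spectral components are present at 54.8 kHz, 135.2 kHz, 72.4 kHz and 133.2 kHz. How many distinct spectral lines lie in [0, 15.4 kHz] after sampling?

fs/2 = 15.4 kHz.
54.8 kHz mod fs = 24 kHz.
24 kHz > fs/2 = 15.4 kHz, folds to fs − 24 kHz = 6.8 kHz.
135.2 kHz mod fs = 12 kHz.
12 kHz ≤ fs/2 = 15.4 kHz, appears at 12 kHz.
72.4 kHz mod fs = 10.8 kHz.
10.8 kHz ≤ fs/2 = 15.4 kHz, appears at 10.8 kHz.
133.2 kHz mod fs = 10 kHz.
10 kHz ≤ fs/2 = 15.4 kHz, appears at 10 kHz.
Distinct values: {6.8 kHz, 10 kHz, 10.8 kHz, 12 kHz} → 4.

4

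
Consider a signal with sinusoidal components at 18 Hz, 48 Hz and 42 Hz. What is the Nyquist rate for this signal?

96 Hz

Highest-frequency component: 48 Hz.
Nyquist rate = 2 × 48 Hz = 96 Hz.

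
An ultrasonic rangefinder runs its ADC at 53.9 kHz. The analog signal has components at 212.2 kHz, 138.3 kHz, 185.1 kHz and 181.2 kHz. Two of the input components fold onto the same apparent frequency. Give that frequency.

23.4 kHz

fs/2 = 26.95 kHz.
212.2 kHz mod fs = 50.5 kHz.
50.5 kHz > fs/2 = 26.95 kHz, folds to fs − 50.5 kHz = 3.4 kHz.
138.3 kHz mod fs = 30.5 kHz.
30.5 kHz > fs/2 = 26.95 kHz, folds to fs − 30.5 kHz = 23.4 kHz.
185.1 kHz mod fs = 23.4 kHz.
23.4 kHz ≤ fs/2 = 26.95 kHz, appears at 23.4 kHz.
181.2 kHz mod fs = 19.5 kHz.
19.5 kHz ≤ fs/2 = 26.95 kHz, appears at 19.5 kHz.
138.3 kHz and 185.1 kHz both map to 23.4 kHz.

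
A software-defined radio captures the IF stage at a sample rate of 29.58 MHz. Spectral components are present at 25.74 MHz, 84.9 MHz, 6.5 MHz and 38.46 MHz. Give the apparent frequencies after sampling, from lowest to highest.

3.84 MHz, 6.5 MHz, 8.88 MHz

fs/2 = 14.79 MHz.
25.74 MHz > fs/2 = 14.79 MHz, folds to fs − 25.74 MHz = 3.84 MHz.
84.9 MHz mod fs = 25.74 MHz.
25.74 MHz > fs/2 = 14.79 MHz, folds to fs − 25.74 MHz = 3.84 MHz.
6.5 MHz ≤ fs/2 = 14.79 MHz, passes unchanged.
38.46 MHz mod fs = 8.88 MHz.
8.88 MHz ≤ fs/2 = 14.79 MHz, appears at 8.88 MHz.
Distinct values: {3.84 MHz, 6.5 MHz, 8.88 MHz}.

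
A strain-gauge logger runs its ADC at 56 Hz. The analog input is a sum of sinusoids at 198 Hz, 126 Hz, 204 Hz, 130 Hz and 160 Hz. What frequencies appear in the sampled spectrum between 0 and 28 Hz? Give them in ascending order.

fs/2 = 28 Hz.
198 Hz mod fs = 30 Hz.
30 Hz > fs/2 = 28 Hz, folds to fs − 30 Hz = 26 Hz.
126 Hz mod fs = 14 Hz.
14 Hz ≤ fs/2 = 28 Hz, appears at 14 Hz.
204 Hz mod fs = 36 Hz.
36 Hz > fs/2 = 28 Hz, folds to fs − 36 Hz = 20 Hz.
130 Hz mod fs = 18 Hz.
18 Hz ≤ fs/2 = 28 Hz, appears at 18 Hz.
160 Hz mod fs = 48 Hz.
48 Hz > fs/2 = 28 Hz, folds to fs − 48 Hz = 8 Hz.
Distinct values: {8 Hz, 14 Hz, 18 Hz, 20 Hz, 26 Hz}.

8 Hz, 14 Hz, 18 Hz, 20 Hz, 26 Hz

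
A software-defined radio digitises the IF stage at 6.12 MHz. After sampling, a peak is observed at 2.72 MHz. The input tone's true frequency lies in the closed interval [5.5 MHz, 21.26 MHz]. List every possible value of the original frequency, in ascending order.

8.84 MHz, 9.52 MHz, 14.96 MHz, 15.64 MHz, 21.08 MHz

Frequencies that alias to 2.72 MHz are k·fs ± 2.72 MHz for integer k ≥ 0.
k=0: 2.72 MHz.
k=1: 3.4 MHz, 8.84 MHz.
k=2: 9.52 MHz, 14.96 MHz.
k=3: 15.64 MHz, 21.08 MHz.
k=4: 21.76 MHz, 27.2 MHz.
Within [5.5 MHz, 21.26 MHz]: 8.84 MHz, 9.52 MHz, 14.96 MHz, 15.64 MHz, 21.08 MHz.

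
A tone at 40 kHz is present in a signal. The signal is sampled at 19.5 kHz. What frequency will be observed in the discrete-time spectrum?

1 kHz

40 kHz mod fs = 1 kHz.
1 kHz ≤ fs/2 = 9.75 kHz, appears at 1 kHz.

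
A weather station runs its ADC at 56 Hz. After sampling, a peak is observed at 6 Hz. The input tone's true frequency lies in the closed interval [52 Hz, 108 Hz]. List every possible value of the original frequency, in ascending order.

Frequencies that alias to 6 Hz are k·fs ± 6 Hz for integer k ≥ 0.
k=0: 6 Hz.
k=1: 50 Hz, 62 Hz.
k=2: 106 Hz, 118 Hz.
k=3: 162 Hz, 174 Hz.
Within [52 Hz, 108 Hz]: 62 Hz, 106 Hz.

62 Hz, 106 Hz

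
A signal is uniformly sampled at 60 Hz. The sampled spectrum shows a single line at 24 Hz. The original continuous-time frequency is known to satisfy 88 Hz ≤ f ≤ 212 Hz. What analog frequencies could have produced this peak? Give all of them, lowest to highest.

96 Hz, 144 Hz, 156 Hz, 204 Hz

Frequencies that alias to 24 Hz are k·fs ± 24 Hz for integer k ≥ 0.
k=0: 24 Hz.
k=1: 36 Hz, 84 Hz.
k=2: 96 Hz, 144 Hz.
k=3: 156 Hz, 204 Hz.
k=4: 216 Hz, 264 Hz.
Within [88 Hz, 212 Hz]: 96 Hz, 144 Hz, 156 Hz, 204 Hz.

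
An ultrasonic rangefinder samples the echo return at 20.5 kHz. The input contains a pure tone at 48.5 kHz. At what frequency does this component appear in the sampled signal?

7.5 kHz

48.5 kHz mod fs = 7.5 kHz.
7.5 kHz ≤ fs/2 = 10.25 kHz, appears at 7.5 kHz.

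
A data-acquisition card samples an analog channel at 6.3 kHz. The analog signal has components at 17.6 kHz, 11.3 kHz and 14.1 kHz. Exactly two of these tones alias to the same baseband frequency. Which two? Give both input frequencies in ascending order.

fs/2 = 3.15 kHz.
17.6 kHz mod fs = 5 kHz.
5 kHz > fs/2 = 3.15 kHz, folds to fs − 5 kHz = 1.3 kHz.
11.3 kHz mod fs = 5 kHz.
5 kHz > fs/2 = 3.15 kHz, folds to fs − 5 kHz = 1.3 kHz.
14.1 kHz mod fs = 1.5 kHz.
1.5 kHz ≤ fs/2 = 3.15 kHz, appears at 1.5 kHz.
11.3 kHz and 17.6 kHz both map to 1.3 kHz.

11.3 kHz, 17.6 kHz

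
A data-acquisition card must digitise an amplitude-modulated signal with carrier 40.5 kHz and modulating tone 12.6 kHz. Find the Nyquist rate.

106.2 kHz

AM sidebands sit at fc ± fm = 27.9 kHz and 53.1 kHz.
Highest-frequency component: 53.1 kHz.
Nyquist rate = 2 × 53.1 kHz = 106.2 kHz.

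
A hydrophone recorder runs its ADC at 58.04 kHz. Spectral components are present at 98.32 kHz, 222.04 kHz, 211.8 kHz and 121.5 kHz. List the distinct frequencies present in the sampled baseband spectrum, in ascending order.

5.42 kHz, 10.12 kHz, 17.76 kHz, 20.36 kHz

fs/2 = 29.02 kHz.
98.32 kHz mod fs = 40.28 kHz.
40.28 kHz > fs/2 = 29.02 kHz, folds to fs − 40.28 kHz = 17.76 kHz.
222.04 kHz mod fs = 47.92 kHz.
47.92 kHz > fs/2 = 29.02 kHz, folds to fs − 47.92 kHz = 10.12 kHz.
211.8 kHz mod fs = 37.68 kHz.
37.68 kHz > fs/2 = 29.02 kHz, folds to fs − 37.68 kHz = 20.36 kHz.
121.5 kHz mod fs = 5.42 kHz.
5.42 kHz ≤ fs/2 = 29.02 kHz, appears at 5.42 kHz.
Distinct values: {5.42 kHz, 10.12 kHz, 17.76 kHz, 20.36 kHz}.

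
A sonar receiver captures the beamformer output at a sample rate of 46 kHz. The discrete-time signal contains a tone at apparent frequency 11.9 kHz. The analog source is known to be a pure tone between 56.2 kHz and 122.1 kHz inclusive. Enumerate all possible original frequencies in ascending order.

57.9 kHz, 80.1 kHz, 103.9 kHz

Frequencies that alias to 11.9 kHz are k·fs ± 11.9 kHz for integer k ≥ 0.
k=0: 11.9 kHz.
k=1: 34.1 kHz, 57.9 kHz.
k=2: 80.1 kHz, 103.9 kHz.
k=3: 126.1 kHz, 149.9 kHz.
Within [56.2 kHz, 122.1 kHz]: 57.9 kHz, 80.1 kHz, 103.9 kHz.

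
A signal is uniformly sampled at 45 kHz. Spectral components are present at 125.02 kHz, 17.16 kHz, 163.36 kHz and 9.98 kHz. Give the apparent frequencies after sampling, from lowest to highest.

9.98 kHz, 16.64 kHz, 17.16 kHz

fs/2 = 22.5 kHz.
125.02 kHz mod fs = 35.02 kHz.
35.02 kHz > fs/2 = 22.5 kHz, folds to fs − 35.02 kHz = 9.98 kHz.
17.16 kHz ≤ fs/2 = 22.5 kHz, passes unchanged.
163.36 kHz mod fs = 28.36 kHz.
28.36 kHz > fs/2 = 22.5 kHz, folds to fs − 28.36 kHz = 16.64 kHz.
9.98 kHz ≤ fs/2 = 22.5 kHz, passes unchanged.
Distinct values: {9.98 kHz, 16.64 kHz, 17.16 kHz}.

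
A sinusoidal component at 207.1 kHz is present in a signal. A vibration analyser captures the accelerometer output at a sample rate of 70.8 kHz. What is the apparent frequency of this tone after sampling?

207.1 kHz mod fs = 65.5 kHz.
65.5 kHz > fs/2 = 35.4 kHz, folds to fs − 65.5 kHz = 5.3 kHz.

5.3 kHz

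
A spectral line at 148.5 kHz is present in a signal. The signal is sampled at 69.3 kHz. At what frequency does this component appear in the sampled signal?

9.9 kHz

148.5 kHz mod fs = 9.9 kHz.
9.9 kHz ≤ fs/2 = 34.65 kHz, appears at 9.9 kHz.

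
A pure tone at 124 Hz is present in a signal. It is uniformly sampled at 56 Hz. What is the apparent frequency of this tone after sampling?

124 Hz mod fs = 12 Hz.
12 Hz ≤ fs/2 = 28 Hz, appears at 12 Hz.

12 Hz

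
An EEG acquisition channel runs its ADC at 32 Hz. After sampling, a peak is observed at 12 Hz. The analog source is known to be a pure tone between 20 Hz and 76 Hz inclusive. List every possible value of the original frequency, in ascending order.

20 Hz, 44 Hz, 52 Hz, 76 Hz

Frequencies that alias to 12 Hz are k·fs ± 12 Hz for integer k ≥ 0.
k=0: 12 Hz.
k=1: 20 Hz, 44 Hz.
k=2: 52 Hz, 76 Hz.
k=3: 84 Hz, 108 Hz.
Within [20 Hz, 76 Hz]: 20 Hz, 44 Hz, 52 Hz, 76 Hz.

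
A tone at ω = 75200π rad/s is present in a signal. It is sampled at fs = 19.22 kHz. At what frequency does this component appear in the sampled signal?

0.84 kHz

ω = 75200π rad/s → f = ω/(2π) = 37600 Hz = 37.6 kHz.
37.6 kHz mod fs = 18.38 kHz.
18.38 kHz > fs/2 = 9.61 kHz, folds to fs − 18.38 kHz = 0.84 kHz.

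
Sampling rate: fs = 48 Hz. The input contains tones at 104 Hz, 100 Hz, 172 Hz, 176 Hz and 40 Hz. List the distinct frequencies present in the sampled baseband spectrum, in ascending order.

4 Hz, 8 Hz, 16 Hz, 20 Hz

fs/2 = 24 Hz.
104 Hz mod fs = 8 Hz.
8 Hz ≤ fs/2 = 24 Hz, appears at 8 Hz.
100 Hz mod fs = 4 Hz.
4 Hz ≤ fs/2 = 24 Hz, appears at 4 Hz.
172 Hz mod fs = 28 Hz.
28 Hz > fs/2 = 24 Hz, folds to fs − 28 Hz = 20 Hz.
176 Hz mod fs = 32 Hz.
32 Hz > fs/2 = 24 Hz, folds to fs − 32 Hz = 16 Hz.
40 Hz > fs/2 = 24 Hz, folds to fs − 40 Hz = 8 Hz.
Distinct values: {4 Hz, 8 Hz, 16 Hz, 20 Hz}.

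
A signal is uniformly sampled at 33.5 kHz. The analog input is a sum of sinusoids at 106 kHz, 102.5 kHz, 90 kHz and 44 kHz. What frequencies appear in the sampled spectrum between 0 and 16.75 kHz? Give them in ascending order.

2 kHz, 5.5 kHz, 10.5 kHz

fs/2 = 16.75 kHz.
106 kHz mod fs = 5.5 kHz.
5.5 kHz ≤ fs/2 = 16.75 kHz, appears at 5.5 kHz.
102.5 kHz mod fs = 2 kHz.
2 kHz ≤ fs/2 = 16.75 kHz, appears at 2 kHz.
90 kHz mod fs = 23 kHz.
23 kHz > fs/2 = 16.75 kHz, folds to fs − 23 kHz = 10.5 kHz.
44 kHz mod fs = 10.5 kHz.
10.5 kHz ≤ fs/2 = 16.75 kHz, appears at 10.5 kHz.
Distinct values: {2 kHz, 5.5 kHz, 10.5 kHz}.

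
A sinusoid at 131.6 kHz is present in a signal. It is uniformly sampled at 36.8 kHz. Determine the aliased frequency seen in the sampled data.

15.6 kHz

131.6 kHz mod fs = 21.2 kHz.
21.2 kHz > fs/2 = 18.4 kHz, folds to fs − 21.2 kHz = 15.6 kHz.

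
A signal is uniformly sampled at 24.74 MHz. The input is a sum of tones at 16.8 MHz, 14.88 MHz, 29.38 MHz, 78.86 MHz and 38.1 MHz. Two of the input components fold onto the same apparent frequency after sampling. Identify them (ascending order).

29.38 MHz, 78.86 MHz

fs/2 = 12.37 MHz.
16.8 MHz > fs/2 = 12.37 MHz, folds to fs − 16.8 MHz = 7.94 MHz.
14.88 MHz > fs/2 = 12.37 MHz, folds to fs − 14.88 MHz = 9.86 MHz.
29.38 MHz mod fs = 4.64 MHz.
4.64 MHz ≤ fs/2 = 12.37 MHz, appears at 4.64 MHz.
78.86 MHz mod fs = 4.64 MHz.
4.64 MHz ≤ fs/2 = 12.37 MHz, appears at 4.64 MHz.
38.1 MHz mod fs = 13.36 MHz.
13.36 MHz > fs/2 = 12.37 MHz, folds to fs − 13.36 MHz = 11.38 MHz.
29.38 MHz and 78.86 MHz both map to 4.64 MHz.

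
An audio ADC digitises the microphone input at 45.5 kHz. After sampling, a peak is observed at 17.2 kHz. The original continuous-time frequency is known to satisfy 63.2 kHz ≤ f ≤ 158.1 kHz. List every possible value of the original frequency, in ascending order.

Frequencies that alias to 17.2 kHz are k·fs ± 17.2 kHz for integer k ≥ 0.
k=0: 17.2 kHz.
k=1: 28.3 kHz, 62.7 kHz.
k=2: 73.8 kHz, 108.2 kHz.
k=3: 119.3 kHz, 153.7 kHz.
k=4: 164.8 kHz, 199.2 kHz.
Within [63.2 kHz, 158.1 kHz]: 73.8 kHz, 108.2 kHz, 119.3 kHz, 153.7 kHz.

73.8 kHz, 108.2 kHz, 119.3 kHz, 153.7 kHz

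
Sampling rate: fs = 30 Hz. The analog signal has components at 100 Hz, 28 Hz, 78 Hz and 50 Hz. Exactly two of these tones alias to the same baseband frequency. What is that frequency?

10 Hz

fs/2 = 15 Hz.
100 Hz mod fs = 10 Hz.
10 Hz ≤ fs/2 = 15 Hz, appears at 10 Hz.
28 Hz > fs/2 = 15 Hz, folds to fs − 28 Hz = 2 Hz.
78 Hz mod fs = 18 Hz.
18 Hz > fs/2 = 15 Hz, folds to fs − 18 Hz = 12 Hz.
50 Hz mod fs = 20 Hz.
20 Hz > fs/2 = 15 Hz, folds to fs − 20 Hz = 10 Hz.
50 Hz and 100 Hz both map to 10 Hz.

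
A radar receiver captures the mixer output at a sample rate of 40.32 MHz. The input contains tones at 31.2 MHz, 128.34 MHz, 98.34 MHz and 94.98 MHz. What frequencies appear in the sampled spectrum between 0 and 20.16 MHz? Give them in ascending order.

7.38 MHz, 9.12 MHz, 14.34 MHz, 17.7 MHz

fs/2 = 20.16 MHz.
31.2 MHz > fs/2 = 20.16 MHz, folds to fs − 31.2 MHz = 9.12 MHz.
128.34 MHz mod fs = 7.38 MHz.
7.38 MHz ≤ fs/2 = 20.16 MHz, appears at 7.38 MHz.
98.34 MHz mod fs = 17.7 MHz.
17.7 MHz ≤ fs/2 = 20.16 MHz, appears at 17.7 MHz.
94.98 MHz mod fs = 14.34 MHz.
14.34 MHz ≤ fs/2 = 20.16 MHz, appears at 14.34 MHz.
Distinct values: {7.38 MHz, 9.12 MHz, 14.34 MHz, 17.7 MHz}.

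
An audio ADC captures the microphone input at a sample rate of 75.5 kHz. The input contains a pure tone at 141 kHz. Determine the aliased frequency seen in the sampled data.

141 kHz mod fs = 65.5 kHz.
65.5 kHz > fs/2 = 37.75 kHz, folds to fs − 65.5 kHz = 10 kHz.

10 kHz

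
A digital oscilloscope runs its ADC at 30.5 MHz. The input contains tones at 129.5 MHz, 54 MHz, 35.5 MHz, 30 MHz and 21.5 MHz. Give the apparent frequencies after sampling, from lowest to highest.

0.5 MHz, 5 MHz, 7 MHz, 7.5 MHz, 9 MHz

fs/2 = 15.25 MHz.
129.5 MHz mod fs = 7.5 MHz.
7.5 MHz ≤ fs/2 = 15.25 MHz, appears at 7.5 MHz.
54 MHz mod fs = 23.5 MHz.
23.5 MHz > fs/2 = 15.25 MHz, folds to fs − 23.5 MHz = 7 MHz.
35.5 MHz mod fs = 5 MHz.
5 MHz ≤ fs/2 = 15.25 MHz, appears at 5 MHz.
30 MHz > fs/2 = 15.25 MHz, folds to fs − 30 MHz = 0.5 MHz.
21.5 MHz > fs/2 = 15.25 MHz, folds to fs − 21.5 MHz = 9 MHz.
Distinct values: {0.5 MHz, 5 MHz, 7 MHz, 7.5 MHz, 9 MHz}.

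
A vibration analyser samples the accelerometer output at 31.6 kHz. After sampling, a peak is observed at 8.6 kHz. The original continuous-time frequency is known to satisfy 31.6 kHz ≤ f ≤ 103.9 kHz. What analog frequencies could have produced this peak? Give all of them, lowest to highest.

40.2 kHz, 54.6 kHz, 71.8 kHz, 86.2 kHz, 103.4 kHz

Frequencies that alias to 8.6 kHz are k·fs ± 8.6 kHz for integer k ≥ 0.
k=0: 8.6 kHz.
k=1: 23 kHz, 40.2 kHz.
k=2: 54.6 kHz, 71.8 kHz.
k=3: 86.2 kHz, 103.4 kHz.
k=4: 117.8 kHz, 135 kHz.
Within [31.6 kHz, 103.9 kHz]: 40.2 kHz, 54.6 kHz, 71.8 kHz, 86.2 kHz, 103.4 kHz.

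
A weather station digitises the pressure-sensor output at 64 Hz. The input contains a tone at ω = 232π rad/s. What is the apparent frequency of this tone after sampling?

12 Hz

ω = 232π rad/s → f = ω/(2π) = 116 Hz.
116 Hz mod fs = 52 Hz.
52 Hz > fs/2 = 32 Hz, folds to fs − 52 Hz = 12 Hz.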